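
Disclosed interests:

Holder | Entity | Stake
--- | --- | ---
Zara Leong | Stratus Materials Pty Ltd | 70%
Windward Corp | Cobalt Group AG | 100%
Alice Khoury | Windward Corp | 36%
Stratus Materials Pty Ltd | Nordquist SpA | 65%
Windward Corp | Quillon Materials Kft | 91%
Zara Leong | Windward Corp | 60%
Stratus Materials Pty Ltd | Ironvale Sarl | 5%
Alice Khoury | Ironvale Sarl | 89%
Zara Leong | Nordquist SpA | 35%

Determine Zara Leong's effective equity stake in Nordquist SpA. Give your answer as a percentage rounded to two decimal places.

80.50%

Zara reaches Nordquist along 2 paths.
Via Stratus: 70% × 65% = 45.5%.
Direct stake: 35% = 35%.
Total: 45.5% + 35% = 80.5%.
Rounded: 80.50%.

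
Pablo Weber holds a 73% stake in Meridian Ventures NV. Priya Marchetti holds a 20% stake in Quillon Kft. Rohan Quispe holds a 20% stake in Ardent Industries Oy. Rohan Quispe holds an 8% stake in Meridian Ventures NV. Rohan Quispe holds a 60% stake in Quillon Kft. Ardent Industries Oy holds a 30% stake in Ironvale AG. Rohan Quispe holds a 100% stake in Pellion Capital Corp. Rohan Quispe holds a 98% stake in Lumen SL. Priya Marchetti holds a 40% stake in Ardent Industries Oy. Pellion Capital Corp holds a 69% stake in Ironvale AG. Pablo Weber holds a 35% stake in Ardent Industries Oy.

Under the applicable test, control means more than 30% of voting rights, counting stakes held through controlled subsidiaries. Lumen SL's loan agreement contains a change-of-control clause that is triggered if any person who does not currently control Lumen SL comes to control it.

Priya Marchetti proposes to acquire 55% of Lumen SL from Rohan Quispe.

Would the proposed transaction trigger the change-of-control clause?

The purchase adds only to Priya's holdings (Rohan's stake shrinks), so Priya is the only person who could newly come to control Lumen.
Priya holds 40% of Ardent, so Priya controls Ardent.
Neither Priya nor any entity Priya controls holds any voting interest in Lumen.
So before the transaction, Priya does not control Lumen.
After the purchase, Priya holds 55% of Lumen directly, and Rohan's stake falls to 43%.
Priya holds 55% of Lumen, so Priya controls Lumen.
Priya did not control Lumen before and does after, so the clause is triggered.

Yes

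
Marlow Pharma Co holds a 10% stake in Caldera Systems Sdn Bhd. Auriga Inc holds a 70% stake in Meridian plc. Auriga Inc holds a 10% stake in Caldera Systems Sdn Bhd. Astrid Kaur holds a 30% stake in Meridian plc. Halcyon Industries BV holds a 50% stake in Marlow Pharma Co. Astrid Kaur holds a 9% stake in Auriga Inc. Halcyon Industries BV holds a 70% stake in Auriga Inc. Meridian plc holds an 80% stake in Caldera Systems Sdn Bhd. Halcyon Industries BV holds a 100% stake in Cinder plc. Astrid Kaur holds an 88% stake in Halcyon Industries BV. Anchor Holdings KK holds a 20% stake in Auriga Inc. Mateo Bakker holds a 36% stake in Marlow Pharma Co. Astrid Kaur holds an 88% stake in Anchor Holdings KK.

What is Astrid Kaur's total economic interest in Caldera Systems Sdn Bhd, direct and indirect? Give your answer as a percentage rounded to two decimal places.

86.61%

Astrid reaches Caldera along 8 paths.
Via Meridian: 30% × 80% = 24%.
Via Halcyon → Auriga → Meridian: 88% × 70% × 70% × 80% = 34.496%.
Via Anchor → Auriga → Meridian: 88% × 20% × 70% × 80% = 9.856%.
Via Auriga → Meridian: 9% × 70% × 80% = 5.04%.
Via Halcyon → Auriga: 88% × 70% × 10% = 6.16%.
Via Anchor → Auriga: 88% × 20% × 10% = 1.76%.
Via Auriga: 9% × 10% = 0.9%.
Via Halcyon → Marlow: 88% × 50% × 10% = 4.4%.
Total: 24% + 34.496% + 9.856% + 5.04% + 6.16% + 1.76% + 0.9% + 4.4% = 86.612%.
Rounded: 86.61%.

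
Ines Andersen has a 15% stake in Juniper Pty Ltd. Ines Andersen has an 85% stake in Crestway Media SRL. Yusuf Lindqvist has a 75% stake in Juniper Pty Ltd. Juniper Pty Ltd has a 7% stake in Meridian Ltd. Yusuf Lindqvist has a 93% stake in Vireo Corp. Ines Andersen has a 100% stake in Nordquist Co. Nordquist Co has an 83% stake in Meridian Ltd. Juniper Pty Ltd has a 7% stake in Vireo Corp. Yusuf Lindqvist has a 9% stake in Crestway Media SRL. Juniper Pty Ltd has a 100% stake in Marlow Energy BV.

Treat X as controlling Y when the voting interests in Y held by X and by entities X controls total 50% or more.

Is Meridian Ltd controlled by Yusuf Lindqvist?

Yusuf holds 75% of Juniper, so Yusuf controls Juniper.
Juniper and Yusuf together hold 7% + 93% = 100% of Vireo, so Yusuf controls Vireo.
Juniper holds 100% of Marlow, so Yusuf controls Marlow.
In Meridian, Yusuf's side holds only 7%, not ≥ 50%.
So Yusuf does not control Meridian.

No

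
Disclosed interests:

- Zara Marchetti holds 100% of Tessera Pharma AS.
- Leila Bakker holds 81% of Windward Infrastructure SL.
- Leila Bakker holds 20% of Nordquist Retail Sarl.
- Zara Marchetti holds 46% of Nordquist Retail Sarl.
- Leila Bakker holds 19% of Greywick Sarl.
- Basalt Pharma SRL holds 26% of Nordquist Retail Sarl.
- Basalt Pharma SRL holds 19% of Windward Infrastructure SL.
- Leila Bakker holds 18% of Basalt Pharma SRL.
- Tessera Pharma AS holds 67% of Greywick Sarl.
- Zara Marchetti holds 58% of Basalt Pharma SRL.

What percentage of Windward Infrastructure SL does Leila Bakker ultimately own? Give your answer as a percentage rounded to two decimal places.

84.42%

Leila reaches Windward along 2 paths.
Via Basalt: 18% × 19% = 3.42%.
Direct stake: 81% = 81%.
Total: 3.42% + 81% = 84.42%.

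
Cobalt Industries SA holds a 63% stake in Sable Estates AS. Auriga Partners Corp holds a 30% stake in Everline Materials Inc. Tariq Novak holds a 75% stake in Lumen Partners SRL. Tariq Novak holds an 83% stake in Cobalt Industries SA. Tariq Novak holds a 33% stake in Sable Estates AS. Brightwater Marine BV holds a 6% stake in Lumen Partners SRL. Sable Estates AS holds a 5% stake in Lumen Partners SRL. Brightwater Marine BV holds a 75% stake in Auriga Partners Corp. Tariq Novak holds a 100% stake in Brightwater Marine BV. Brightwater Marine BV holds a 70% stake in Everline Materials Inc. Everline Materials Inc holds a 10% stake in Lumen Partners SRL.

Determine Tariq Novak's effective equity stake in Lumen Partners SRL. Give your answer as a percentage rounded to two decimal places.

Tariq reaches Lumen along 6 paths.
Via Cobalt → Sable: 83% × 63% × 5% = 2.6145%.
Via Sable: 33% × 5% = 1.65%.
Direct stake: 75% = 75%.
Via Brightwater → Auriga → Everline: 100% × 75% × 30% × 10% = 2.25%.
Via Brightwater → Everline: 100% × 70% × 10% = 7%.
Via Brightwater: 100% × 6% = 6%.
Total: 2.6145% + 1.65% + 75% + 2.25% + 7% + 6% = 94.5145%.
Rounded: 94.51%.

94.51%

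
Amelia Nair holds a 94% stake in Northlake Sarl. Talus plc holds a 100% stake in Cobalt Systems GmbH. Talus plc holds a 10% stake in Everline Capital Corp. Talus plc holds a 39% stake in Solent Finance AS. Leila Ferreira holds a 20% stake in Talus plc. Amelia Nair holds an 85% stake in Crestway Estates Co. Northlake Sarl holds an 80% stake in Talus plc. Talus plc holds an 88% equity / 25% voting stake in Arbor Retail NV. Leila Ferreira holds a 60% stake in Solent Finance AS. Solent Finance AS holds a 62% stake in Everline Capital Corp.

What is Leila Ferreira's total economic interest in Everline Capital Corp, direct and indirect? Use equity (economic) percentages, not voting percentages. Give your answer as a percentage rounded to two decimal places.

Leila reaches Everline along 3 paths.
Via Solent: 60% × 62% = 37.2%.
Via Talus → Solent: 20% × 39% × 62% = 4.836%.
Via Talus: 20% × 10% = 2%.
Total: 37.2% + 4.836% + 2% = 44.036%.
Rounded: 44.04%.

44.04%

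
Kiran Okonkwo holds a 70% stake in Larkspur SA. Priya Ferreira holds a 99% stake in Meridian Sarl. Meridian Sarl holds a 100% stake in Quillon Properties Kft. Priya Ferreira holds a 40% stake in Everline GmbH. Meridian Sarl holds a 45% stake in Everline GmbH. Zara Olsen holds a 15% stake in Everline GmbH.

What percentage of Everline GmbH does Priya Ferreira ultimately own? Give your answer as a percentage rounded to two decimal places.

Priya reaches Everline along 2 paths.
Direct stake: 40% = 40%.
Via Meridian: 99% × 45% = 44.55%.
Total: 40% + 44.55% = 84.55%.

84.55%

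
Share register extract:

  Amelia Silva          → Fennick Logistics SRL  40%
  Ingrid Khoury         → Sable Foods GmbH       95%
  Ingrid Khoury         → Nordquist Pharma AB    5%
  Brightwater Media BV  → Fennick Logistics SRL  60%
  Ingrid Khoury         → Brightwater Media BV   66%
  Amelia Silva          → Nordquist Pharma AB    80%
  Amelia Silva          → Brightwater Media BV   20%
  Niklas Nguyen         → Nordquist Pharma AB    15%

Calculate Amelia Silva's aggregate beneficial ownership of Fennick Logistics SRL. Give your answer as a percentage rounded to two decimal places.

Amelia reaches Fennick along 2 paths.
Direct stake: 40% = 40%.
Via Brightwater: 20% × 60% = 12%.
Total: 40% + 12% = 52%.
Rounded: 52.00%.

52.00%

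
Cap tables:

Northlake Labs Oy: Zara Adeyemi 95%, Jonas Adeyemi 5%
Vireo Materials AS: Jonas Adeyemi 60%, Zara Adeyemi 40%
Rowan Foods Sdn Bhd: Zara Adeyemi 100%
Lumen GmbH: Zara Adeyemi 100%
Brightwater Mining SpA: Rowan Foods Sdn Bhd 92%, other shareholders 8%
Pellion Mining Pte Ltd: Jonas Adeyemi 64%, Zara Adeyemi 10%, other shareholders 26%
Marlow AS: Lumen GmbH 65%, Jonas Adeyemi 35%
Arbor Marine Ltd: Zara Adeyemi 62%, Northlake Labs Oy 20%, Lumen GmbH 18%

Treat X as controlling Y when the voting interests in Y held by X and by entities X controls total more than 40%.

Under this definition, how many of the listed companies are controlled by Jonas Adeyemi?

Jonas holds 60% of Vireo, so Jonas controls Vireo.
Jonas holds 64% of Pellion, so Jonas controls Pellion.
No other company's threshold is met.
Jonas controls 2 companies.

2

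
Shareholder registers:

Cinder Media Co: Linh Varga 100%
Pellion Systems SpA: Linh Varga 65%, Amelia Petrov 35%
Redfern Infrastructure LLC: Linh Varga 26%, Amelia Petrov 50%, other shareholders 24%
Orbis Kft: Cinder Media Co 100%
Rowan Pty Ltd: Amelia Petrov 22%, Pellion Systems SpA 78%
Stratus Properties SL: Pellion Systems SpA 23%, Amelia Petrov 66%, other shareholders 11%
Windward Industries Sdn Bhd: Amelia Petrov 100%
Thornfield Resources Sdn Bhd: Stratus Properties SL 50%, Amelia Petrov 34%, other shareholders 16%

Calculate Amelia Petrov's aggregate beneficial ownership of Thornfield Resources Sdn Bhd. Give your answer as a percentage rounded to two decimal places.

71.03%

Amelia reaches Thornfield along 3 paths.
Via Pellion → Stratus: 35% × 23% × 50% = 4.025%.
Via Stratus: 66% × 50% = 33%.
Direct stake: 34% = 34%.
Total: 4.025% + 33% + 34% = 71.025%.
Rounded: 71.03%.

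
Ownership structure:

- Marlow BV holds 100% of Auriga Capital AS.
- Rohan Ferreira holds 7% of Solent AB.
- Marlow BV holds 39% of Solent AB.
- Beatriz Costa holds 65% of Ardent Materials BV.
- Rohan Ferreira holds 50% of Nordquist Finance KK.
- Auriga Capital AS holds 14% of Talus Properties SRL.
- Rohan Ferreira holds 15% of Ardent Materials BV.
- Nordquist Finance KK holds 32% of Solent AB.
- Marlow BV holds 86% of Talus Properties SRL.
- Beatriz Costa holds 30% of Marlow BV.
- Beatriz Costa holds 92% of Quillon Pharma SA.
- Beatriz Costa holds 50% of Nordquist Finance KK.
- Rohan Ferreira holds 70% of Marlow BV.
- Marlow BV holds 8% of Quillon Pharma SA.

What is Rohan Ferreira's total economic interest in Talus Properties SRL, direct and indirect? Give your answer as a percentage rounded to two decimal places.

Rohan reaches Talus along 2 paths.
Via Marlow → Auriga: 70% × 100% × 14% = 9.8%.
Via Marlow: 70% × 86% = 60.2%.
Total: 9.8% + 60.2% = 70%.
Rounded: 70.00%.

70.00%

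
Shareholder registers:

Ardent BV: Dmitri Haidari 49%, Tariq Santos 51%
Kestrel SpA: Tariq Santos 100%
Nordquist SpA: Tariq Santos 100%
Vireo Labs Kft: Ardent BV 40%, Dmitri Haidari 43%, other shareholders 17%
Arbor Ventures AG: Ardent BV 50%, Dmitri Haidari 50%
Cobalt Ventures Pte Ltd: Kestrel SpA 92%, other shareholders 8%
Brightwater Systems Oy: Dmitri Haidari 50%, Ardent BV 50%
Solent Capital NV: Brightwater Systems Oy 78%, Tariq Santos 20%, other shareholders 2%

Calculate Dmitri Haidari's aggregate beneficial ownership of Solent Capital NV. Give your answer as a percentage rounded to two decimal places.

58.11%

Dmitri reaches Solent along 2 paths.
Via Brightwater: 50% × 78% = 39%.
Via Ardent → Brightwater: 49% × 50% × 78% = 19.11%.
Total: 39% + 19.11% = 58.11%.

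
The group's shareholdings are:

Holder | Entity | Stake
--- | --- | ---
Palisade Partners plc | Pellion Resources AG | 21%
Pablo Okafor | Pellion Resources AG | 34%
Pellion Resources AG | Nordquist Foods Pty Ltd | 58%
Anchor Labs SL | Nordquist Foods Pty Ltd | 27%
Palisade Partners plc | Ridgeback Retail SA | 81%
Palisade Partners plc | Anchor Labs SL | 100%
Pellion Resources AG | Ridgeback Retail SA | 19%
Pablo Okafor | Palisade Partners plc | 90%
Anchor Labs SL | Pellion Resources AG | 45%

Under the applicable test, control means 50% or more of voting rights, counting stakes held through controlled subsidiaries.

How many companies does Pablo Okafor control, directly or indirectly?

5

Pablo holds 90% of Palisade, so Pablo controls Palisade.
Palisade holds 100% of Anchor, so Pablo controls Anchor.
Anchor and Pablo and Palisade together hold 45% + 34% + 21% = 100% of Pellion, so Pablo controls Pellion.
Anchor and Pellion together hold 27% + 58% = 85% of Nordquist, so Pablo controls Nordquist.
Palisade and Pellion together hold 81% + 19% = 100% of Ridgeback, so Pablo controls Ridgeback.
Pablo controls 5 companies.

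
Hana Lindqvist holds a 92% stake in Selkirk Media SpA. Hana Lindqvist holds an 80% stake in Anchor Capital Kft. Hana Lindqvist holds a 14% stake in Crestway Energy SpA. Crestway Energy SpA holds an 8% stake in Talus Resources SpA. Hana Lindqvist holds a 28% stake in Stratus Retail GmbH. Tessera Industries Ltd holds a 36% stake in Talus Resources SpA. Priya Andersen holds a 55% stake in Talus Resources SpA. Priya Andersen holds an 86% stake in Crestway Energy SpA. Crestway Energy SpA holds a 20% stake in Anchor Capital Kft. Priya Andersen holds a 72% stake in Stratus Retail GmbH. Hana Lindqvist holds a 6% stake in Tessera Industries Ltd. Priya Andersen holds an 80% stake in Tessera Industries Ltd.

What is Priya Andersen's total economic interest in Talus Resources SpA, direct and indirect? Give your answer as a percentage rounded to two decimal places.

90.68%

Priya reaches Talus along 3 paths.
Direct stake: 55% = 55%.
Via Tessera: 80% × 36% = 28.8%.
Via Crestway: 86% × 8% = 6.88%.
Total: 55% + 28.8% + 6.88% = 90.68%.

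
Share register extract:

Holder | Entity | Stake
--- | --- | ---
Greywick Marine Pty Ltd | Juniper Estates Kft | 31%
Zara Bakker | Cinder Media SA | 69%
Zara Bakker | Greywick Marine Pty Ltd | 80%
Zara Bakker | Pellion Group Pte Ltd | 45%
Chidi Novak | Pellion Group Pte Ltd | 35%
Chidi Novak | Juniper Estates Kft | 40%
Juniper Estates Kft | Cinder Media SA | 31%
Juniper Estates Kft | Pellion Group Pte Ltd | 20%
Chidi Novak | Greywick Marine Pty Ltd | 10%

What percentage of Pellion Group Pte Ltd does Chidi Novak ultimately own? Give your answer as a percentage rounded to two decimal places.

43.62%

Chidi reaches Pellion along 3 paths.
Via Greywick → Juniper: 10% × 31% × 20% = 0.62%.
Via Juniper: 40% × 20% = 8%.
Direct stake: 35% = 35%.
Total: 0.62% + 8% + 35% = 43.62%.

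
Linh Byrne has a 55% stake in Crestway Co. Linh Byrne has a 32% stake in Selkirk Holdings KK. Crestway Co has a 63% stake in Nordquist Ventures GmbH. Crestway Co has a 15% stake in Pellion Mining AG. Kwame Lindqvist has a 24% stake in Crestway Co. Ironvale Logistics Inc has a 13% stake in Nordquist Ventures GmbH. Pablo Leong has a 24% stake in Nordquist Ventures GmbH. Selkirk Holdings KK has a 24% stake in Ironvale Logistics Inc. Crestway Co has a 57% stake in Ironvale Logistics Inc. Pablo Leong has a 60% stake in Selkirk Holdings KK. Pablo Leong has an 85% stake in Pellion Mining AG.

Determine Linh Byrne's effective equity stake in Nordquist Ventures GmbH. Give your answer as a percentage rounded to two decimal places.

39.72%

Linh reaches Nordquist along 3 paths.
Via Crestway: 55% × 63% = 34.65%.
Via Selkirk → Ironvale: 32% × 24% × 13% = 0.9984%.
Via Crestway → Ironvale: 55% × 57% × 13% = 4.0755%.
Total: 34.65% + 0.9984% + 4.0755% = 39.7239%.
Rounded: 39.72%.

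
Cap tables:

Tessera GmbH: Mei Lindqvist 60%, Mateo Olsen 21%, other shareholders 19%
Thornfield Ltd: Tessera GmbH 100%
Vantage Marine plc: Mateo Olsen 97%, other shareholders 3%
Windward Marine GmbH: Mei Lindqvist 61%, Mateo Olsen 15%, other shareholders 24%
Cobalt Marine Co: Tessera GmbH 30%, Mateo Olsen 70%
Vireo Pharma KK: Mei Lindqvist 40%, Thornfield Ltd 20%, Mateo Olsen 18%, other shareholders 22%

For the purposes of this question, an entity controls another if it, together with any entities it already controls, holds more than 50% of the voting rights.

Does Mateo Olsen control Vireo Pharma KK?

Mateo holds 97% of Vantage, so Mateo controls Vantage.
Mateo holds 70% of Cobalt, so Mateo controls Cobalt.
In Vireo, Mateo's side holds only 18%, not > 50%.
So Mateo does not control Vireo.

No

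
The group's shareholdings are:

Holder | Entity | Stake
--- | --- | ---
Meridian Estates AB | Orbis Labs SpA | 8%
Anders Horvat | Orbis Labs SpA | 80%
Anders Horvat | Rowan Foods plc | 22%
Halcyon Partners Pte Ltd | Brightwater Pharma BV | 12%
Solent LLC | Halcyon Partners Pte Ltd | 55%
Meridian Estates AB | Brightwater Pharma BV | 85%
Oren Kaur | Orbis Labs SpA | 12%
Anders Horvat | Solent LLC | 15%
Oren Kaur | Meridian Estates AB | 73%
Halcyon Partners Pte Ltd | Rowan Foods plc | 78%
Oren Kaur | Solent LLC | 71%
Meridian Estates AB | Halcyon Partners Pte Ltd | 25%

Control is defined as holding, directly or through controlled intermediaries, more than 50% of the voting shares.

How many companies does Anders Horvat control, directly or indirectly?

Anders holds 80% of Orbis, so Anders controls Orbis.
No other company's threshold is met.
Anders controls 1 company.

1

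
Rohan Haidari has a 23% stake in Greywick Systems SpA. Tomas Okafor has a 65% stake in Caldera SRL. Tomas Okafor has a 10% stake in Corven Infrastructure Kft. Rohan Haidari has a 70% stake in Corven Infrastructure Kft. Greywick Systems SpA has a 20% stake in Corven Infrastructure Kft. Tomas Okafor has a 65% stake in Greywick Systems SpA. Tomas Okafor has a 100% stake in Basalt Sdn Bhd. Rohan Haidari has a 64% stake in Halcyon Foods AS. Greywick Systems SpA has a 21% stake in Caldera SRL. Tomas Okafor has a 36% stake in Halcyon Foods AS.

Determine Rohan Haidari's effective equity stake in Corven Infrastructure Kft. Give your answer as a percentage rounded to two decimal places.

Rohan reaches Corven along 2 paths.
Via Greywick: 23% × 20% = 4.6%.
Direct stake: 70% = 70%.
Total: 4.6% + 70% = 74.6%.
Rounded: 74.60%.

74.60%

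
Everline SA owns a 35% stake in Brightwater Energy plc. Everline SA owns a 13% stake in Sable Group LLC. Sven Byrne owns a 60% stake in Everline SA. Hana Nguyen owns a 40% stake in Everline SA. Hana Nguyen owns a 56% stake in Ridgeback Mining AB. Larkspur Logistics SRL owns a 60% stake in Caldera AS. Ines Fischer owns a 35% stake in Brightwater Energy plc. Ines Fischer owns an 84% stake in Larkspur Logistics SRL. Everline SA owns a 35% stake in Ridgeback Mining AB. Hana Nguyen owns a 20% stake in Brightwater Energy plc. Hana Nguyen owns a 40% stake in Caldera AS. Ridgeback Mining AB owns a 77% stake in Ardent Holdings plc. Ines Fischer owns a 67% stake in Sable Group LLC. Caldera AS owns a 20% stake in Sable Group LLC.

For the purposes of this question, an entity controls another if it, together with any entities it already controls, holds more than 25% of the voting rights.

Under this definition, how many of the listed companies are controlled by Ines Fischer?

Ines holds 84% of Larkspur, so Ines controls Larkspur.
Larkspur holds 60% of Caldera, so Ines controls Caldera.
Ines holds 35% of Brightwater, so Ines controls Brightwater.
Caldera and Ines together hold 20% + 67% = 87% of Sable, so Ines controls Sable.
No other company's threshold is met.
Ines controls 4 companies.

4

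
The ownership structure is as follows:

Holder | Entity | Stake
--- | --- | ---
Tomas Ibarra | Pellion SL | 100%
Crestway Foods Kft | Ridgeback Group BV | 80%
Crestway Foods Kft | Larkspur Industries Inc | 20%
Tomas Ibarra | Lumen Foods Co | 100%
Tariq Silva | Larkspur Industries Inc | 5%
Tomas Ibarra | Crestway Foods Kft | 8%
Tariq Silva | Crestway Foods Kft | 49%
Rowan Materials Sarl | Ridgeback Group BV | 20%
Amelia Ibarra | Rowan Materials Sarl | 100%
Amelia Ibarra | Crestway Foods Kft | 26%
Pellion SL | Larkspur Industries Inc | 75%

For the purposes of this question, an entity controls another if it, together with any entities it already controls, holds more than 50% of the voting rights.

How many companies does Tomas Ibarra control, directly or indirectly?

3

Tomas holds 100% of Lumen, so Tomas controls Lumen.
Tomas holds 100% of Pellion, so Tomas controls Pellion.
Pellion holds 75% of Larkspur, so Tomas controls Larkspur.
No other company's threshold is met.
Tomas controls 3 companies.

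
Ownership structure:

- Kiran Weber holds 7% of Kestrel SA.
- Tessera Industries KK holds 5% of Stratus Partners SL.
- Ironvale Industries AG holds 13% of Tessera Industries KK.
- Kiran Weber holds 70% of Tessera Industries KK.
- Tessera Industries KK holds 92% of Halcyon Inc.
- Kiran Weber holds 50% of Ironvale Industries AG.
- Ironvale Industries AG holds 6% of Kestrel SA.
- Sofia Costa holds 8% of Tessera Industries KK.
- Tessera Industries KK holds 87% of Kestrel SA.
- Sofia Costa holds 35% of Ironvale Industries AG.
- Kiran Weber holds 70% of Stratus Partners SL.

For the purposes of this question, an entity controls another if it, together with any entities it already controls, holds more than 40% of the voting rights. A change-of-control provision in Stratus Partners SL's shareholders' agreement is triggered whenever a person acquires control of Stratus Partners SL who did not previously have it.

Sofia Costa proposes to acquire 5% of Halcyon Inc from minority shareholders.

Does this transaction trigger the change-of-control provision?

The purchase changes only Sofia's holdings, so Sofia is the only person who could newly come to control Stratus.
Sofia's largest direct stake is 35% in Ironvale, which does not meet the threshold, so Sofia controls no company.
Neither Sofia nor any entity Sofia controls holds any voting interest in Stratus.
So before the transaction, Sofia does not control Stratus.
After the purchase, Sofia holds 5% of Halcyon directly.
Sofia's side now holds 5% of Halcyon, not > 40%, so Sofia still does not control Halcyon.
After the transaction, neither Sofia nor any entity Sofia controls holds a voting interest in Stratus, so Sofia still does not control it.
No new person acquires control, so the clause is not triggered.

No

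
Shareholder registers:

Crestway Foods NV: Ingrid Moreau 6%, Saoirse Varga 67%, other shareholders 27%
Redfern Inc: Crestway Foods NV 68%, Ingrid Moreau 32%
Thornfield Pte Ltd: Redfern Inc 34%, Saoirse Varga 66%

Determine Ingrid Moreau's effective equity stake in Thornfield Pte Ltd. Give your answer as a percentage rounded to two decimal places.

12.27%

Ingrid reaches Thornfield along 2 paths.
Via Crestway → Redfern: 6% × 68% × 34% = 1.3872%.
Via Redfern: 32% × 34% = 10.88%.
Total: 1.3872% + 10.88% = 12.2672%.
Rounded: 12.27%.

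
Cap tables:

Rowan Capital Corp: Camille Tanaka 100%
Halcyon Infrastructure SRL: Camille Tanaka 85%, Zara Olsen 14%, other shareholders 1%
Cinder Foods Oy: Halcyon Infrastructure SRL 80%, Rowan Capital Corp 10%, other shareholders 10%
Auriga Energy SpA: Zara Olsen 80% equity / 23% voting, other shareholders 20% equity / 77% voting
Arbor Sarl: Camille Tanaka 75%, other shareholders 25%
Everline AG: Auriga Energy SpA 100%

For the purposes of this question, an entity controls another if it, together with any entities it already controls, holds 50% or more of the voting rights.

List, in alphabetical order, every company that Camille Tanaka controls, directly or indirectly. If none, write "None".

Arbor Sarl, Cinder Foods Oy, Halcyon Infrastructure SRL, Rowan Capital Corp

Camille holds 100% of Rowan, so Camille controls Rowan.
Camille holds 85% of Halcyon, so Camille controls Halcyon.
Halcyon and Rowan together hold 80% + 10% = 90% of Cinder, so Camille controls Cinder.
Camille holds 75% of Arbor, so Camille controls Arbor.
No other company's threshold is met.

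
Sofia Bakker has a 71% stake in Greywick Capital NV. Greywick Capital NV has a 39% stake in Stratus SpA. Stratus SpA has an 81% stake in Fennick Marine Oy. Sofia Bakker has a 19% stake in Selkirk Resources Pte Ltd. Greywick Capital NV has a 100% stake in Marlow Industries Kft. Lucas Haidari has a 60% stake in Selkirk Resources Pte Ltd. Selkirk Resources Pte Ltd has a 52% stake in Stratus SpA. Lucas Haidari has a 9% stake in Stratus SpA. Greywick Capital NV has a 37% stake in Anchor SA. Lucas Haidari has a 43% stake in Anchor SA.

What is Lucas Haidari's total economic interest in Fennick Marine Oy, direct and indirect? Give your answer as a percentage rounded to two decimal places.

32.56%

Lucas reaches Fennick along 2 paths.
Via Selkirk → Stratus: 60% × 52% × 81% = 25.272%.
Via Stratus: 9% × 81% = 7.29%.
Total: 25.272% + 7.29% = 32.562%.
Rounded: 32.56%.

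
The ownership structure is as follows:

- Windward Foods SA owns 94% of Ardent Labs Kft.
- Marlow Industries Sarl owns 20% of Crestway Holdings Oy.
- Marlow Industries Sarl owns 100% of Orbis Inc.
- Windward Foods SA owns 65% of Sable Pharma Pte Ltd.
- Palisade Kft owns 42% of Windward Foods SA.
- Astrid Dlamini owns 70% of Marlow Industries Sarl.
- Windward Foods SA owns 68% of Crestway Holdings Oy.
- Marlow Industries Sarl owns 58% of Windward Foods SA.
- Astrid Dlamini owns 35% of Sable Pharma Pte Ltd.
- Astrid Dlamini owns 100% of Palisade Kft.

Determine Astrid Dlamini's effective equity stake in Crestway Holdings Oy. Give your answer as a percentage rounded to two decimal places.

70.17%

Astrid reaches Crestway along 3 paths.
Via Marlow: 70% × 20% = 14%.
Via Palisade → Windward: 100% × 42% × 68% = 28.56%.
Via Marlow → Windward: 70% × 58% × 68% = 27.608%.
Total: 14% + 28.56% + 27.608% = 70.168%.
Rounded: 70.17%.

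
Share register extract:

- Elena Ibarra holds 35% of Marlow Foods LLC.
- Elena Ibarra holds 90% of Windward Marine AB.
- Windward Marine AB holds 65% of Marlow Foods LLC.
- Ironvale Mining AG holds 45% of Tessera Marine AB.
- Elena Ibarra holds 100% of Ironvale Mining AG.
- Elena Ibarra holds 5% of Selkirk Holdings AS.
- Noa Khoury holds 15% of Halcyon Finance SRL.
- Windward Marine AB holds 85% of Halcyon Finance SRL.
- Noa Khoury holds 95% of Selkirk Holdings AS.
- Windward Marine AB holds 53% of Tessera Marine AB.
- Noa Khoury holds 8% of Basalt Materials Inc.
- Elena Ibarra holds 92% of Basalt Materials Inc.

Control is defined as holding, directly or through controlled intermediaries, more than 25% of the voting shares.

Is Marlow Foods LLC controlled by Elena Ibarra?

Elena holds 90% of Windward, so Elena controls Windward.
Elena and Windward together hold 35% + 65% = 100% of Marlow, so Elena controls Marlow.

Yes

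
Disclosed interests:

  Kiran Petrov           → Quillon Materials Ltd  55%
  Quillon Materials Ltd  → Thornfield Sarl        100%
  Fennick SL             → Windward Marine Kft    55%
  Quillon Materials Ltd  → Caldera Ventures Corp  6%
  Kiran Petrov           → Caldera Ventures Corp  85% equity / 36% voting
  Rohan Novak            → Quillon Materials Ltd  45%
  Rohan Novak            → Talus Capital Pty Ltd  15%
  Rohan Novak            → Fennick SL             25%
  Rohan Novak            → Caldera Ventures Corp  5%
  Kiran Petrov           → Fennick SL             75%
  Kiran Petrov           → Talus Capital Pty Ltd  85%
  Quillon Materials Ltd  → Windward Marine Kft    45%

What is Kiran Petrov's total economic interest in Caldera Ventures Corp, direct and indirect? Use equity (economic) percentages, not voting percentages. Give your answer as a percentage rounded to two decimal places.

88.30%

Kiran reaches Caldera along 2 paths.
Direct stake: 85% = 85%.
Via Quillon: 55% × 6% = 3.3%.
Total: 85% + 3.3% = 88.3%.
Rounded: 88.30%.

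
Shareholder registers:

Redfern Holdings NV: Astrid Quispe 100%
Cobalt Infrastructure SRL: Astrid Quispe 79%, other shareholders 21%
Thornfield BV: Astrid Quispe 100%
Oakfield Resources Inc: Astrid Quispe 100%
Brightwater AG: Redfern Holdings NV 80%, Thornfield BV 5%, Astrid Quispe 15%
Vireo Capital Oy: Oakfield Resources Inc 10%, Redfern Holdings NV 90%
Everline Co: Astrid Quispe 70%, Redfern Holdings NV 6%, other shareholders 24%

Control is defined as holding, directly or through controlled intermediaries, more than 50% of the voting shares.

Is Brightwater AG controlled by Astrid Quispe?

Astrid holds 100% of Redfern, so Astrid controls Redfern.
Astrid holds 100% of Thornfield, so Astrid controls Thornfield.
Redfern and Thornfield and Astrid together hold 80% + 5% + 15% = 100% of Brightwater, so Astrid controls Brightwater.

Yes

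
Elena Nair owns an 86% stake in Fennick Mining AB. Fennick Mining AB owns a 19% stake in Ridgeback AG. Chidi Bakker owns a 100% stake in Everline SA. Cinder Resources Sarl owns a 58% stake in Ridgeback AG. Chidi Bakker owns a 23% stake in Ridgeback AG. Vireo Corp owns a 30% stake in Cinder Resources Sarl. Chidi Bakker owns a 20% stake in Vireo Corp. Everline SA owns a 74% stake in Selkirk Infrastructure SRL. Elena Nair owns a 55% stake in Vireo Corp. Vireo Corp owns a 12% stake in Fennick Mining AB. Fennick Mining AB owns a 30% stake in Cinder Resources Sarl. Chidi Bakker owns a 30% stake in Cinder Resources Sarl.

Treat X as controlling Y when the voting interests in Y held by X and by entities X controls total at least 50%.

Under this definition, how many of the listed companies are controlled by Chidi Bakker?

2

Chidi holds 100% of Everline, so Chidi controls Everline.
Everline holds 74% of Selkirk, so Chidi controls Selkirk.
No other company's threshold is met.
Chidi controls 2 companies.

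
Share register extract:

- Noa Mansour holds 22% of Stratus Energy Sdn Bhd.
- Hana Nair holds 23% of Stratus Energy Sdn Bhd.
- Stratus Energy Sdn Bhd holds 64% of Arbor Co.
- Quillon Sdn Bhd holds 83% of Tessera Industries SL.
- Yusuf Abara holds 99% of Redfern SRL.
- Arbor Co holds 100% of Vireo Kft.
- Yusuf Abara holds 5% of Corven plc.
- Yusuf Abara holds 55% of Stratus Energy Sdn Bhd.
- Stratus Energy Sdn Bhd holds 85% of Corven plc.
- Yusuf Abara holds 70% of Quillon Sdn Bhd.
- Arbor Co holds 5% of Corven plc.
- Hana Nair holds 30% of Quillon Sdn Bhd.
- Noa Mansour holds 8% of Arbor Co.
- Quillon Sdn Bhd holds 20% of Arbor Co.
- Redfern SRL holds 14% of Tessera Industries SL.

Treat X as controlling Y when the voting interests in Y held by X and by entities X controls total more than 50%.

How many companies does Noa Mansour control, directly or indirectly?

0

Noa's largest direct stake is 22% in Stratus, which does not meet the threshold.
Noa controls 0 companies.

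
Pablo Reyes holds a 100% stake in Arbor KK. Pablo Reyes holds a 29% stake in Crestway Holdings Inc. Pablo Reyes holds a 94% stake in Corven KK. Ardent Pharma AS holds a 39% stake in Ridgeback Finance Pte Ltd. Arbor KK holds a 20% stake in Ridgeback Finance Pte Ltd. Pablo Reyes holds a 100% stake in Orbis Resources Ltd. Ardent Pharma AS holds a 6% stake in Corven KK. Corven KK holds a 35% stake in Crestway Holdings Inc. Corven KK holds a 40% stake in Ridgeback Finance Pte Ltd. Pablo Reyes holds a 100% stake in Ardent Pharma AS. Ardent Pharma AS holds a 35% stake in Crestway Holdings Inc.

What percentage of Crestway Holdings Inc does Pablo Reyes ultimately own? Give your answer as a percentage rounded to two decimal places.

Pablo reaches Crestway along 4 paths.
Via Ardent → Corven: 100% × 6% × 35% = 2.1%.
Via Corven: 94% × 35% = 32.9%.
Via Ardent: 100% × 35% = 35%.
Direct stake: 29% = 29%.
Total: 2.1% + 32.9% + 35% + 29% = 99%.
Rounded: 99.00%.

99.00%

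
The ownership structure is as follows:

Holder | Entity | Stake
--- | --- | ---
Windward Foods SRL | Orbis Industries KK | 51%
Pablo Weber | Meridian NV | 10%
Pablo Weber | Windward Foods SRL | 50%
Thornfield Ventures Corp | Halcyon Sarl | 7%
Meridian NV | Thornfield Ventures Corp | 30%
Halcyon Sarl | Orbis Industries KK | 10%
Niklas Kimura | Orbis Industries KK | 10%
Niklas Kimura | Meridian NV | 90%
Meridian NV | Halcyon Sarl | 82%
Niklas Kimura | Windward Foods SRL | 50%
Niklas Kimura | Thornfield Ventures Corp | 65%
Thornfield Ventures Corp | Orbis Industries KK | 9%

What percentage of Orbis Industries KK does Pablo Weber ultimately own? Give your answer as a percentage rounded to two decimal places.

Pablo reaches Orbis along 4 paths.
Via Meridian → Thornfield: 10% × 30% × 9% = 0.27%.
Via Windward: 50% × 51% = 25.5%.
Via Meridian → Halcyon: 10% × 82% × 10% = 0.82%.
Via Meridian → Thornfield → Halcyon: 10% × 30% × 7% × 10% = 0.021%.
Total: 0.27% + 25.5% + 0.82% + 0.021% = 26.611%.
Rounded: 26.61%.

26.61%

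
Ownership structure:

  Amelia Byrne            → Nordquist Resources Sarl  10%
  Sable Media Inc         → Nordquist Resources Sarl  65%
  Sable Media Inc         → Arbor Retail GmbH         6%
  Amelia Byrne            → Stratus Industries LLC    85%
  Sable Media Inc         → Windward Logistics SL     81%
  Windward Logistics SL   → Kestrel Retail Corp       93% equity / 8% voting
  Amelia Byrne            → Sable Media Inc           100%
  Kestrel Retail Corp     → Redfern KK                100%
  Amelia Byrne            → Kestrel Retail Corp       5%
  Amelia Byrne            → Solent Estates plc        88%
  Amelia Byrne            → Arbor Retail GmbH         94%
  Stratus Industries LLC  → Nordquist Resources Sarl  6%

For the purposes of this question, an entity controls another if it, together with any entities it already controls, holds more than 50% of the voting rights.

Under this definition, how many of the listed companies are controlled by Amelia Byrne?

Amelia holds 88% of Solent, so Amelia controls Solent.
Amelia holds 100% of Sable, so Amelia controls Sable.
Amelia and Sable together hold 94% + 6% = 100% of Arbor, so Amelia controls Arbor.
Sable holds 81% of Windward, so Amelia controls Windward.
Amelia holds 85% of Stratus, so Amelia controls Stratus.
Amelia and Sable and Stratus together hold 10% + 65% + 6% = 81% of Nordquist, so Amelia controls Nordquist.
No other company's threshold is met.
Amelia controls 6 companies.

6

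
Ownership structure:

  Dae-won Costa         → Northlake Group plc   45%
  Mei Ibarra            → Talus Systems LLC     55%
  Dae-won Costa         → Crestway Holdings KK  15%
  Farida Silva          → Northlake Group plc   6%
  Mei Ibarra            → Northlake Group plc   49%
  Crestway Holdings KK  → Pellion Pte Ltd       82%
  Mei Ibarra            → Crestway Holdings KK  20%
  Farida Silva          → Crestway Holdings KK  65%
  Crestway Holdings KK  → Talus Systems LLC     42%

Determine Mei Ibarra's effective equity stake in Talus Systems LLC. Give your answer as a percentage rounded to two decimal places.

Mei reaches Talus along 2 paths.
Direct stake: 55% = 55%.
Via Crestway: 20% × 42% = 8.4%.
Total: 55% + 8.4% = 63.4%.
Rounded: 63.40%.

63.40%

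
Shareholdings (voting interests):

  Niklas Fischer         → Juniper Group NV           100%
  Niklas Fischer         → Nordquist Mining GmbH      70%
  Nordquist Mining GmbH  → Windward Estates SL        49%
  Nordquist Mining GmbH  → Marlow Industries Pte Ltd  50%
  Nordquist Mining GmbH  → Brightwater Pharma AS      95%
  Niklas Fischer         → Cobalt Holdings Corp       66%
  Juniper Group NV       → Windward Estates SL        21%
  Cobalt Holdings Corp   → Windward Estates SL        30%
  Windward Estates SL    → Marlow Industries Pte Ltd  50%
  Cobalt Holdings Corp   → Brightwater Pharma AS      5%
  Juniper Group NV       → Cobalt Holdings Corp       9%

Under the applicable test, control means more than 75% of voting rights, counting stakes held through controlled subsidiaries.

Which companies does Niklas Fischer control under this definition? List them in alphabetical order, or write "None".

Niklas holds 100% of Juniper, so Niklas controls Juniper.
No other company's threshold is met.

Juniper Group NV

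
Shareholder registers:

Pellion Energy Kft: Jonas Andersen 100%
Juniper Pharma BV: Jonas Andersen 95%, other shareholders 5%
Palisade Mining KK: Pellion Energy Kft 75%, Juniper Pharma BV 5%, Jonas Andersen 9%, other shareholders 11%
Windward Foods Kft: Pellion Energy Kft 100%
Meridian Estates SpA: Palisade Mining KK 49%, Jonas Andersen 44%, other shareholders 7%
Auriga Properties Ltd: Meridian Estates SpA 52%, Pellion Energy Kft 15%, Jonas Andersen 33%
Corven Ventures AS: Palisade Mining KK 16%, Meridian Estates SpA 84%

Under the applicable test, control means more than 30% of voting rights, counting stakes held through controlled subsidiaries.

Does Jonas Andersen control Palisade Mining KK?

Yes

Jonas holds 100% of Pellion, so Jonas controls Pellion.
Jonas holds 95% of Juniper, so Jonas controls Juniper.
Pellion and Juniper and Jonas together hold 75% + 5% + 9% = 89% of Palisade, so Jonas controls Palisade.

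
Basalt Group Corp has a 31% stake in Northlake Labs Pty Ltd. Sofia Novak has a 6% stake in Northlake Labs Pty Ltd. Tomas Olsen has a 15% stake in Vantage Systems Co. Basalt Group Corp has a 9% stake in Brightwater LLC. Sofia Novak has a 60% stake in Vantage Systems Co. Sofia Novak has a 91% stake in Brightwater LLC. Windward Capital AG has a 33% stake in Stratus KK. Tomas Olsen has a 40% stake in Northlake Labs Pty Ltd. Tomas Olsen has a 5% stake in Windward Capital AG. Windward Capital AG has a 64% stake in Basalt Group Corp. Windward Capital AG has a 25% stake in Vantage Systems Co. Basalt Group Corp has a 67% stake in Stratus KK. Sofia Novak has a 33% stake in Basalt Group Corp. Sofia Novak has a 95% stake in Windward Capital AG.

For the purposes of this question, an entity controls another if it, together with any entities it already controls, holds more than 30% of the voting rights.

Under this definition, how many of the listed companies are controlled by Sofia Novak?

Sofia holds 95% of Windward, so Sofia controls Windward.
Windward and Sofia together hold 64% + 33% = 97% of Basalt, so Sofia controls Basalt.
Windward and Sofia together hold 25% + 60% = 85% of Vantage, so Sofia controls Vantage.
Basalt and Windward together hold 67% + 33% = 100% of Stratus, so Sofia controls Stratus.
Sofia and Basalt together hold 91% + 9% = 100% of Brightwater, so Sofia controls Brightwater.
Sofia and Basalt together hold 6% + 31% = 37% of Northlake, so Sofia controls Northlake.
Sofia controls 6 companies.

6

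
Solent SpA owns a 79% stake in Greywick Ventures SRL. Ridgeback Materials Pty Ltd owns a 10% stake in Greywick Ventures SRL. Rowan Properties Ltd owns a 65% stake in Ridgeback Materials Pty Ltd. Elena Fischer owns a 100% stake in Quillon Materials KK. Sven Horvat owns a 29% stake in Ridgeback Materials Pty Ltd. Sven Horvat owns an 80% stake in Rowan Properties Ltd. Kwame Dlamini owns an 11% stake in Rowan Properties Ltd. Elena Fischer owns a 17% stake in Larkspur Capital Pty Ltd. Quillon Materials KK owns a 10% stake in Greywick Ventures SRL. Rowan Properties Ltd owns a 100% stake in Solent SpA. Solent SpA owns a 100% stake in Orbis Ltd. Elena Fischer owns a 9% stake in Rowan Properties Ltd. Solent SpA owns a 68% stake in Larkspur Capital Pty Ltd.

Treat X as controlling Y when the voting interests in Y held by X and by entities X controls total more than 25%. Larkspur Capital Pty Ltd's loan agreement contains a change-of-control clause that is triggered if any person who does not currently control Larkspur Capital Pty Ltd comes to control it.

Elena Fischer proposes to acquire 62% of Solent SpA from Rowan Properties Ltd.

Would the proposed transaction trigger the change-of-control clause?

Yes

The purchase adds only to Elena's holdings (Rowan's stake shrinks), so Elena is the only person who could newly come to control Larkspur.
Elena holds 100% of Quillon, so Elena controls Quillon.
In Larkspur, Elena's side holds only 17%, not > 25%.
So before the transaction, Elena does not control Larkspur.
After the purchase, Elena holds 62% of Solent directly, and Rowan's stake falls to 38%.
Elena holds 62% of Solent, so Elena controls Solent.
Solent and Elena together hold 68% + 17% = 85% of Larkspur, so Elena controls Larkspur.
Elena did not control Larkspur before and does after, so the clause is triggered.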